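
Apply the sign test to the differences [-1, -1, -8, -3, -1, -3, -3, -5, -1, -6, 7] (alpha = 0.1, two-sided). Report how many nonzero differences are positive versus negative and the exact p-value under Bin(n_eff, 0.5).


Step 1: Discard zero differences. Original n = 11; n_eff = number of nonzero differences = 11.
Nonzero differences (with sign): -1, -1, -8, -3, -1, -3, -3, -5, -1, -6, +7
Step 2: Count signs: positive = 1, negative = 10.
Step 3: Under H0: P(positive) = 0.5, so the number of positives S ~ Bin(11, 0.5).
Step 4: Two-sided exact p-value = sum of Bin(11,0.5) probabilities at or below the observed probability = 0.011719.
Step 5: alpha = 0.1. reject H0.

n_eff = 11, pos = 1, neg = 10, p = 0.011719, reject H0.


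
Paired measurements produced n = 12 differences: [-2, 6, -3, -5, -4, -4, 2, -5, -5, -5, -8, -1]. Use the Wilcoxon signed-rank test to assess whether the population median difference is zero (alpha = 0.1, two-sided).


Step 1: Drop any zero differences (none here) and take |d_i|.
|d| = [2, 6, 3, 5, 4, 4, 2, 5, 5, 5, 8, 1]
Step 2: Midrank |d_i| (ties get averaged ranks).
ranks: |2|->2.5, |6|->11, |3|->4, |5|->8.5, |4|->5.5, |4|->5.5, |2|->2.5, |5|->8.5, |5|->8.5, |5|->8.5, |8|->12, |1|->1
Step 3: Attach original signs; sum ranks with positive sign and with negative sign.
W+ = 11 + 2.5 = 13.5
W- = 2.5 + 4 + 8.5 + 5.5 + 5.5 + 8.5 + 8.5 + 8.5 + 12 + 1 = 64.5
(Check: W+ + W- = 78 should equal n(n+1)/2 = 78.)
Step 4: Test statistic W = min(W+, W-) = 13.5.
Step 5: Ties in |d|, so use the tie-corrected normal approximation.
        E[W] = n(n+1)/4 = 12*13/4 = 39.
        Tie groups: |d|=2 (t=2), |d|=4 (t=2), |d|=5 (t=4); sum(t^3 - t) = 72.
        Var[W] = n(n+1)(2n+1)/24 - sum(t^3-t)/48 = 3900/24 - 72/48 = 161.
        z = (W - E[W]) / sqrt(Var[W]) = (13.5 - 39) / 12.6886 = -2.0097.
        Two-sided p = 2*Phi(z) = 0.044465.
Step 6: alpha = 0.1. reject H0.

W+ = 13.5, W- = 64.5, W = min = 13.5, p = 0.044465, reject H0.


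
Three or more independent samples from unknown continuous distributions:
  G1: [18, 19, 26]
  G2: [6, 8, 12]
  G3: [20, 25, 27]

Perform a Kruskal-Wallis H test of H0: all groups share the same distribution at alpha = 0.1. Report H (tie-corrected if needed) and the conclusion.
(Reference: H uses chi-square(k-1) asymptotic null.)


Step 1: Combine all N = 9 observations and assign midranks.
sorted (value, group, rank): (6,G2,1), (8,G2,2), (12,G2,3), (18,G1,4), (19,G1,5), (20,G3,6), (25,G3,7), (26,G1,8), (27,G3,9)
Step 2: Sum ranks within each group.
R_1 = 17 (n_1 = 3)
R_2 = 6 (n_2 = 3)
R_3 = 22 (n_3 = 3)
Step 3: H = 12/(N(N+1)) * sum(R_i^2/n_i) - 3(N+1)
     = 12/(9*10) * (17^2/3 + 6^2/3 + 22^2/3) - 3*10
     = 0.133333 * 269.667 - 30
     = 5.955556.
Step 4: No ties, so H is used without correction.
Step 5: Under H0, H ~ chi^2(2); p-value = 0.050906.
Step 6: alpha = 0.1. reject H0.

H = 5.9556, df = 2, p = 0.050906, reject H0.


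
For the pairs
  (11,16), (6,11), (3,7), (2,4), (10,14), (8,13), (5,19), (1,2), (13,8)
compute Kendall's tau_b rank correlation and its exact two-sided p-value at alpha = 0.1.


Step 1: Enumerate the 36 unordered pairs (i,j) with i<j and classify each by sign(x_j-x_i) * sign(y_j-y_i).
  (1,2):dx=-5,dy=-5->C; (1,3):dx=-8,dy=-9->C; (1,4):dx=-9,dy=-12->C; (1,5):dx=-1,dy=-2->C
  (1,6):dx=-3,dy=-3->C; (1,7):dx=-6,dy=+3->D; (1,8):dx=-10,dy=-14->C; (1,9):dx=+2,dy=-8->D
  (2,3):dx=-3,dy=-4->C; (2,4):dx=-4,dy=-7->C; (2,5):dx=+4,dy=+3->C; (2,6):dx=+2,dy=+2->C
  (2,7):dx=-1,dy=+8->D; (2,8):dx=-5,dy=-9->C; (2,9):dx=+7,dy=-3->D; (3,4):dx=-1,dy=-3->C
  (3,5):dx=+7,dy=+7->C; (3,6):dx=+5,dy=+6->C; (3,7):dx=+2,dy=+12->C; (3,8):dx=-2,dy=-5->C
  (3,9):dx=+10,dy=+1->C; (4,5):dx=+8,dy=+10->C; (4,6):dx=+6,dy=+9->C; (4,7):dx=+3,dy=+15->C
  (4,8):dx=-1,dy=-2->C; (4,9):dx=+11,dy=+4->C; (5,6):dx=-2,dy=-1->C; (5,7):dx=-5,dy=+5->D
  (5,8):dx=-9,dy=-12->C; (5,9):dx=+3,dy=-6->D; (6,7):dx=-3,dy=+6->D; (6,8):dx=-7,dy=-11->C
  (6,9):dx=+5,dy=-5->D; (7,8):dx=-4,dy=-17->C; (7,9):dx=+8,dy=-11->D; (8,9):dx=+12,dy=+6->C
Step 2: C = 27, D = 9, total pairs = 36.
Step 3: tau = (C - D)/(n(n-1)/2) = (27 - 9)/36 = 0.500000.
Step 4: Exact two-sided p-value (enumerate n! = 362880 permutations of y under H0): p = 0.075176.
Step 5: alpha = 0.1. reject H0.

tau_b = 0.5000 (C=27, D=9), p = 0.075176, reject H0.


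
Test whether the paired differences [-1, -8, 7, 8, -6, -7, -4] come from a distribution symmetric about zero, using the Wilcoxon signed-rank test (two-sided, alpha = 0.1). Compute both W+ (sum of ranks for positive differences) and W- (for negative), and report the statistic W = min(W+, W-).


Step 1: Drop any zero differences (none here) and take |d_i|.
|d| = [1, 8, 7, 8, 6, 7, 4]
Step 2: Midrank |d_i| (ties get averaged ranks).
ranks: |1|->1, |8|->6.5, |7|->4.5, |8|->6.5, |6|->3, |7|->4.5, |4|->2
Step 3: Attach original signs; sum ranks with positive sign and with negative sign.
W+ = 4.5 + 6.5 = 11
W- = 1 + 6.5 + 3 + 4.5 + 2 = 17
(Check: W+ + W- = 28 should equal n(n+1)/2 = 28.)
Step 4: Test statistic W = min(W+, W-) = 11.
Step 5: Ties in |d|, so use the tie-corrected normal approximation.
        E[W] = n(n+1)/4 = 7*8/4 = 14.
        Tie groups: |d|=7 (t=2), |d|=8 (t=2); sum(t^3 - t) = 12.
        Var[W] = n(n+1)(2n+1)/24 - sum(t^3-t)/48 = 840/24 - 12/48 = 34.75.
        z = (W - E[W]) / sqrt(Var[W]) = (11 - 14) / 5.8949 = -0.5089.
        Two-sided p = 2*Phi(z) = 0.610813.
Step 6: alpha = 0.1. fail to reject H0.

W+ = 11, W- = 17, W = min = 11, p = 0.610813, fail to reject H0.


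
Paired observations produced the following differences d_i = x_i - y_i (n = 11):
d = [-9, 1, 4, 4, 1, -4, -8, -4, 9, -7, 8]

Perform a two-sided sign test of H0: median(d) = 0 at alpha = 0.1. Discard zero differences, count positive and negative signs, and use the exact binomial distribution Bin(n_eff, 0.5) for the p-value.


Step 1: Discard zero differences. Original n = 11; n_eff = number of nonzero differences = 11.
Nonzero differences (with sign): -9, +1, +4, +4, +1, -4, -8, -4, +9, -7, +8
Step 2: Count signs: positive = 6, negative = 5.
Step 3: Under H0: P(positive) = 0.5, so the number of positives S ~ Bin(11, 0.5).
Step 4: Two-sided exact p-value = sum of Bin(11,0.5) probabilities at or below the observed probability = 1.000000.
Step 5: alpha = 0.1. fail to reject H0.

n_eff = 11, pos = 6, neg = 5, p = 1.000000, fail to reject H0.


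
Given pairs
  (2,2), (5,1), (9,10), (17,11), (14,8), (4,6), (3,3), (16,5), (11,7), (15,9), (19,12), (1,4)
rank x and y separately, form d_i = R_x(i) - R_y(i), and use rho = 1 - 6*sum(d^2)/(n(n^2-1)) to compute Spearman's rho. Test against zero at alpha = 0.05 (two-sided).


Step 1: Rank x and y separately (midranks; no ties here).
rank(x): 2->2, 5->5, 9->6, 17->11, 14->8, 4->4, 3->3, 16->10, 11->7, 15->9, 19->12, 1->1
rank(y): 2->2, 1->1, 10->10, 11->11, 8->8, 6->6, 3->3, 5->5, 7->7, 9->9, 12->12, 4->4
Step 2: d_i = R_x(i) - R_y(i); compute d_i^2.
  (2-2)^2=0, (5-1)^2=16, (6-10)^2=16, (11-11)^2=0, (8-8)^2=0, (4-6)^2=4, (3-3)^2=0, (10-5)^2=25, (7-7)^2=0, (9-9)^2=0, (12-12)^2=0, (1-4)^2=9
sum(d^2) = 70.
Step 3: rho = 1 - 6*70 / (12*(12^2 - 1)) = 1 - 420/1716 = 0.755245.
Step 4: Under H0, t = rho * sqrt((n-2)/(1-rho^2)) = 3.6438 ~ t(10).
Step 5: Two-sided p-value from the t-distribution with 10 df = 0.004508.
Step 6: alpha = 0.05. reject H0.

rho = 0.7552, p = 0.004508, reject H0 at alpha = 0.05.


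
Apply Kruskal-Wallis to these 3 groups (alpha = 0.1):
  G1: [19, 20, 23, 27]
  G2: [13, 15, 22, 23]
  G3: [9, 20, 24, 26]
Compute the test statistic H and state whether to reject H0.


Step 1: Combine all N = 12 observations and assign midranks.
sorted (value, group, rank): (9,G3,1), (13,G2,2), (15,G2,3), (19,G1,4), (20,G1,5.5), (20,G3,5.5), (22,G2,7), (23,G1,8.5), (23,G2,8.5), (24,G3,10), (26,G3,11), (27,G1,12)
Step 2: Sum ranks within each group.
R_1 = 30 (n_1 = 4)
R_2 = 20.5 (n_2 = 4)
R_3 = 27.5 (n_3 = 4)
Step 3: H = 12/(N(N+1)) * sum(R_i^2/n_i) - 3(N+1)
     = 12/(12*13) * (30^2/4 + 20.5^2/4 + 27.5^2/4) - 3*13
     = 0.076923 * 519.125 - 39
     = 0.932692.
Step 4: Ties present; correction factor C = 1 - 12/(12^3 - 12) = 0.993007. Corrected H = 0.932692 / 0.993007 = 0.939261.
Step 5: Under H0, H ~ chi^2(2); p-value = 0.625233.
Step 6: alpha = 0.1. fail to reject H0.

H = 0.9393, df = 2, p = 0.625233, fail to reject H0.


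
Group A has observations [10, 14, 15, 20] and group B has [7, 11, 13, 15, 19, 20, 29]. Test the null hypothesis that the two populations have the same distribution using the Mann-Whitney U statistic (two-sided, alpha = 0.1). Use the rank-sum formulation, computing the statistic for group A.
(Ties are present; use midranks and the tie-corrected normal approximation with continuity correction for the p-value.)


Step 1: Combine and sort all 11 observations; assign midranks.
sorted (value, group): (7,Y), (10,X), (11,Y), (13,Y), (14,X), (15,X), (15,Y), (19,Y), (20,X), (20,Y), (29,Y)
ranks: 7->1, 10->2, 11->3, 13->4, 14->5, 15->6.5, 15->6.5, 19->8, 20->9.5, 20->9.5, 29->11
Step 2: Rank sum for X: R1 = 2 + 5 + 6.5 + 9.5 = 23.
Step 3: U_X = R1 - n1(n1+1)/2 = 23 - 4*5/2 = 23 - 10 = 13.
       U_Y = n1*n2 - U_X = 28 - 13 = 15.
Step 4: Ties are present, so use the tie-corrected normal approximation (with continuity correction) for the p-value.
Step 5: p-value = 0.924376; compare to alpha = 0.1. fail to reject H0.

U_X = 13, p = 0.924376, fail to reject H0 at alpha = 0.1.


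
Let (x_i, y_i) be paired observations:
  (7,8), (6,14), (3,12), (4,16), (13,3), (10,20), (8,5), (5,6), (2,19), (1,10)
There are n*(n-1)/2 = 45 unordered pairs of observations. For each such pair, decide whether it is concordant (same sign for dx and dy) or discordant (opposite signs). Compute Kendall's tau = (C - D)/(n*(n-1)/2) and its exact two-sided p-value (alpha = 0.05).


Step 1: Enumerate the 45 unordered pairs (i,j) with i<j and classify each by sign(x_j-x_i) * sign(y_j-y_i).
  (1,2):dx=-1,dy=+6->D; (1,3):dx=-4,dy=+4->D; (1,4):dx=-3,dy=+8->D; (1,5):dx=+6,dy=-5->D
  (1,6):dx=+3,dy=+12->C; (1,7):dx=+1,dy=-3->D; (1,8):dx=-2,dy=-2->C; (1,9):dx=-5,dy=+11->D
  (1,10):dx=-6,dy=+2->D; (2,3):dx=-3,dy=-2->C; (2,4):dx=-2,dy=+2->D; (2,5):dx=+7,dy=-11->D
  (2,6):dx=+4,dy=+6->C; (2,7):dx=+2,dy=-9->D; (2,8):dx=-1,dy=-8->C; (2,9):dx=-4,dy=+5->D
  (2,10):dx=-5,dy=-4->C; (3,4):dx=+1,dy=+4->C; (3,5):dx=+10,dy=-9->D; (3,6):dx=+7,dy=+8->C
  (3,7):dx=+5,dy=-7->D; (3,8):dx=+2,dy=-6->D; (3,9):dx=-1,dy=+7->D; (3,10):dx=-2,dy=-2->C
  (4,5):dx=+9,dy=-13->D; (4,6):dx=+6,dy=+4->C; (4,7):dx=+4,dy=-11->D; (4,8):dx=+1,dy=-10->D
  (4,9):dx=-2,dy=+3->D; (4,10):dx=-3,dy=-6->C; (5,6):dx=-3,dy=+17->D; (5,7):dx=-5,dy=+2->D
  (5,8):dx=-8,dy=+3->D; (5,9):dx=-11,dy=+16->D; (5,10):dx=-12,dy=+7->D; (6,7):dx=-2,dy=-15->C
  (6,8):dx=-5,dy=-14->C; (6,9):dx=-8,dy=-1->C; (6,10):dx=-9,dy=-10->C; (7,8):dx=-3,dy=+1->D
  (7,9):dx=-6,dy=+14->D; (7,10):dx=-7,dy=+5->D; (8,9):dx=-3,dy=+13->D; (8,10):dx=-4,dy=+4->D
  (9,10):dx=-1,dy=-9->C
Step 2: C = 16, D = 29, total pairs = 45.
Step 3: tau = (C - D)/(n(n-1)/2) = (16 - 29)/45 = -0.288889.
Step 4: Exact two-sided p-value (enumerate n! = 3628800 permutations of y under H0): p = 0.291248.
Step 5: alpha = 0.05. fail to reject H0.

tau_b = -0.2889 (C=16, D=29), p = 0.291248, fail to reject H0.


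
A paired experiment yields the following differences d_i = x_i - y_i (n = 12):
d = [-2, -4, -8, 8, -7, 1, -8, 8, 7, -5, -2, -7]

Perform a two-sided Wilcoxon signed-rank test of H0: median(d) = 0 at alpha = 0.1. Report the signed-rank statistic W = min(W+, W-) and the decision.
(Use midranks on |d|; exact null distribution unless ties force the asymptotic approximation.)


Step 1: Drop any zero differences (none here) and take |d_i|.
|d| = [2, 4, 8, 8, 7, 1, 8, 8, 7, 5, 2, 7]
Step 2: Midrank |d_i| (ties get averaged ranks).
ranks: |2|->2.5, |4|->4, |8|->10.5, |8|->10.5, |7|->7, |1|->1, |8|->10.5, |8|->10.5, |7|->7, |5|->5, |2|->2.5, |7|->7
Step 3: Attach original signs; sum ranks with positive sign and with negative sign.
W+ = 10.5 + 1 + 10.5 + 7 = 29
W- = 2.5 + 4 + 10.5 + 7 + 10.5 + 5 + 2.5 + 7 = 49
(Check: W+ + W- = 78 should equal n(n+1)/2 = 78.)
Step 4: Test statistic W = min(W+, W-) = 29.
Step 5: Ties in |d|, so use the tie-corrected normal approximation.
        E[W] = n(n+1)/4 = 12*13/4 = 39.
        Tie groups: |d|=2 (t=2), |d|=7 (t=3), |d|=8 (t=4); sum(t^3 - t) = 90.
        Var[W] = n(n+1)(2n+1)/24 - sum(t^3-t)/48 = 3900/24 - 90/48 = 160.625.
        z = (W - E[W]) / sqrt(Var[W]) = (29 - 39) / 12.6738 = -0.7890.
        Two-sided p = 2*Phi(z) = 0.430095.
Step 6: alpha = 0.1. fail to reject H0.

W+ = 29, W- = 49, W = min = 29, p = 0.430095, fail to reject H0.


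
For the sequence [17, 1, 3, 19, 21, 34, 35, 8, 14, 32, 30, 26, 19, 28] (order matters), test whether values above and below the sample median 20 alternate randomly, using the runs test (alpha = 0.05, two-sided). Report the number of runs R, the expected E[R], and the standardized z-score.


Step 1: Compute median = 20; label A = above, B = below.
Labels in order: BBBBAAABBAAABA  (n_A = 7, n_B = 7)
Step 2: Count runs R = 6.
Step 3: Under H0 (random ordering), E[R] = 2*n_A*n_B/(n_A+n_B) + 1 = 2*7*7/14 + 1 = 8.0000.
        Var[R] = 2*n_A*n_B*(2*n_A*n_B - n_A - n_B) / ((n_A+n_B)^2 * (n_A+n_B-1)) = 8232/2548 = 3.2308.
        SD[R] = 1.7974.
Step 4: Continuity-corrected z = (R + 0.5 - E[R]) / SD[R] = (6 + 0.5 - 8.0000) / 1.7974 = -0.8345.
Step 5: Two-sided p-value via normal approximation = 2*(1 - Phi(|z|)) = 0.403986.
Step 6: alpha = 0.05. fail to reject H0.

R = 6, z = -0.8345, p = 0.403986, fail to reject H0.


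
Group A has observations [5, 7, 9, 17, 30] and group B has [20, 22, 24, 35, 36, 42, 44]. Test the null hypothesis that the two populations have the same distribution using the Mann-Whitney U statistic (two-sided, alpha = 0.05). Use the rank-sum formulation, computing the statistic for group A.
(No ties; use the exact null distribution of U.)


Step 1: Combine and sort all 12 observations; assign midranks.
sorted (value, group): (5,X), (7,X), (9,X), (17,X), (20,Y), (22,Y), (24,Y), (30,X), (35,Y), (36,Y), (42,Y), (44,Y)
ranks: 5->1, 7->2, 9->3, 17->4, 20->5, 22->6, 24->7, 30->8, 35->9, 36->10, 42->11, 44->12
Step 2: Rank sum for X: R1 = 1 + 2 + 3 + 4 + 8 = 18.
Step 3: U_X = R1 - n1(n1+1)/2 = 18 - 5*6/2 = 18 - 15 = 3.
       U_Y = n1*n2 - U_X = 35 - 3 = 32.
Step 4: No ties, so the exact null distribution of U (based on enumerating the C(12,5) = 792 equally likely rank assignments) gives the two-sided p-value.
Step 5: p-value = 0.017677; compare to alpha = 0.05. reject H0.

U_X = 3, p = 0.017677, reject H0 at alpha = 0.05.


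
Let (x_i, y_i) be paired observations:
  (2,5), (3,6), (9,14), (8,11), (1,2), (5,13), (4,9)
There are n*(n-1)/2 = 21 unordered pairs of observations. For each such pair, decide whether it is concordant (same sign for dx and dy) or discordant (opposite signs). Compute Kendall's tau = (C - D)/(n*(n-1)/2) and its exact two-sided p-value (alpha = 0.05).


Step 1: Enumerate the 21 unordered pairs (i,j) with i<j and classify each by sign(x_j-x_i) * sign(y_j-y_i).
  (1,2):dx=+1,dy=+1->C; (1,3):dx=+7,dy=+9->C; (1,4):dx=+6,dy=+6->C; (1,5):dx=-1,dy=-3->C
  (1,6):dx=+3,dy=+8->C; (1,7):dx=+2,dy=+4->C; (2,3):dx=+6,dy=+8->C; (2,4):dx=+5,dy=+5->C
  (2,5):dx=-2,dy=-4->C; (2,6):dx=+2,dy=+7->C; (2,7):dx=+1,dy=+3->C; (3,4):dx=-1,dy=-3->C
  (3,5):dx=-8,dy=-12->C; (3,6):dx=-4,dy=-1->C; (3,7):dx=-5,dy=-5->C; (4,5):dx=-7,dy=-9->C
  (4,6):dx=-3,dy=+2->D; (4,7):dx=-4,dy=-2->C; (5,6):dx=+4,dy=+11->C; (5,7):dx=+3,dy=+7->C
  (6,7):dx=-1,dy=-4->C
Step 2: C = 20, D = 1, total pairs = 21.
Step 3: tau = (C - D)/(n(n-1)/2) = (20 - 1)/21 = 0.904762.
Step 4: Exact two-sided p-value (enumerate n! = 5040 permutations of y under H0): p = 0.002778.
Step 5: alpha = 0.05. reject H0.

tau_b = 0.9048 (C=20, D=1), p = 0.002778, reject H0.


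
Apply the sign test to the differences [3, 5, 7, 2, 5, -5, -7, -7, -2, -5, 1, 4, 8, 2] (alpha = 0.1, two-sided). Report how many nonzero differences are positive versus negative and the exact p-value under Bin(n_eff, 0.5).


Step 1: Discard zero differences. Original n = 14; n_eff = number of nonzero differences = 14.
Nonzero differences (with sign): +3, +5, +7, +2, +5, -5, -7, -7, -2, -5, +1, +4, +8, +2
Step 2: Count signs: positive = 9, negative = 5.
Step 3: Under H0: P(positive) = 0.5, so the number of positives S ~ Bin(14, 0.5).
Step 4: Two-sided exact p-value = sum of Bin(14,0.5) probabilities at or below the observed probability = 0.423950.
Step 5: alpha = 0.1. fail to reject H0.

n_eff = 14, pos = 9, neg = 5, p = 0.423950, fail to reject H0.


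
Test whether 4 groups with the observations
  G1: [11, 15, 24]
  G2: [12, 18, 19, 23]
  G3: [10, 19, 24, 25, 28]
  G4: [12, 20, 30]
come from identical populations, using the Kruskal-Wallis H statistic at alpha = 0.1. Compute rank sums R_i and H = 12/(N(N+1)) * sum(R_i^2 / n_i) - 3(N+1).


Step 1: Combine all N = 15 observations and assign midranks.
sorted (value, group, rank): (10,G3,1), (11,G1,2), (12,G2,3.5), (12,G4,3.5), (15,G1,5), (18,G2,6), (19,G2,7.5), (19,G3,7.5), (20,G4,9), (23,G2,10), (24,G1,11.5), (24,G3,11.5), (25,G3,13), (28,G3,14), (30,G4,15)
Step 2: Sum ranks within each group.
R_1 = 18.5 (n_1 = 3)
R_2 = 27 (n_2 = 4)
R_3 = 47 (n_3 = 5)
R_4 = 27.5 (n_4 = 3)
Step 3: H = 12/(N(N+1)) * sum(R_i^2/n_i) - 3(N+1)
     = 12/(15*16) * (18.5^2/3 + 27^2/4 + 47^2/5 + 27.5^2/3) - 3*16
     = 0.050000 * 990.217 - 48
     = 1.510833.
Step 4: Ties present; correction factor C = 1 - 18/(15^3 - 15) = 0.994643. Corrected H = 1.510833 / 0.994643 = 1.518971.
Step 5: Under H0, H ~ chi^2(3); p-value = 0.677899.
Step 6: alpha = 0.1. fail to reject H0.

H = 1.5190, df = 3, p = 0.677899, fail to reject H0.


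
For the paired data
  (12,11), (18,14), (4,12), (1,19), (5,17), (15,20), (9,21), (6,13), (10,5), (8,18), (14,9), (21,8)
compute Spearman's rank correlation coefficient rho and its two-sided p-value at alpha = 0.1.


Step 1: Rank x and y separately (midranks; no ties here).
rank(x): 12->8, 18->11, 4->2, 1->1, 5->3, 15->10, 9->6, 6->4, 10->7, 8->5, 14->9, 21->12
rank(y): 11->4, 14->7, 12->5, 19->10, 17->8, 20->11, 21->12, 13->6, 5->1, 18->9, 9->3, 8->2
Step 2: d_i = R_x(i) - R_y(i); compute d_i^2.
  (8-4)^2=16, (11-7)^2=16, (2-5)^2=9, (1-10)^2=81, (3-8)^2=25, (10-11)^2=1, (6-12)^2=36, (4-6)^2=4, (7-1)^2=36, (5-9)^2=16, (9-3)^2=36, (12-2)^2=100
sum(d^2) = 376.
Step 3: rho = 1 - 6*376 / (12*(12^2 - 1)) = 1 - 2256/1716 = -0.314685.
Step 4: Under H0, t = rho * sqrt((n-2)/(1-rho^2)) = -1.0484 ~ t(10).
Step 5: Two-sided p-value from the t-distribution with 10 df = 0.319139.
Step 6: alpha = 0.1. fail to reject H0.

rho = -0.3147, p = 0.319139, fail to reject H0 at alpha = 0.1.


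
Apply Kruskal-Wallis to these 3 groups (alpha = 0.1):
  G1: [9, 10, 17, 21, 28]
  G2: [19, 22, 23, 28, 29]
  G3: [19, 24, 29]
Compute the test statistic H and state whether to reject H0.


Step 1: Combine all N = 13 observations and assign midranks.
sorted (value, group, rank): (9,G1,1), (10,G1,2), (17,G1,3), (19,G2,4.5), (19,G3,4.5), (21,G1,6), (22,G2,7), (23,G2,8), (24,G3,9), (28,G1,10.5), (28,G2,10.5), (29,G2,12.5), (29,G3,12.5)
Step 2: Sum ranks within each group.
R_1 = 22.5 (n_1 = 5)
R_2 = 42.5 (n_2 = 5)
R_3 = 26 (n_3 = 3)
Step 3: H = 12/(N(N+1)) * sum(R_i^2/n_i) - 3(N+1)
     = 12/(13*14) * (22.5^2/5 + 42.5^2/5 + 26^2/3) - 3*14
     = 0.065934 * 687.833 - 42
     = 3.351648.
Step 4: Ties present; correction factor C = 1 - 18/(13^3 - 13) = 0.991758. Corrected H = 3.351648 / 0.991758 = 3.379501.
Step 5: Under H0, H ~ chi^2(2); p-value = 0.184566.
Step 6: alpha = 0.1. fail to reject H0.

H = 3.3795, df = 2, p = 0.184566, fail to reject H0.


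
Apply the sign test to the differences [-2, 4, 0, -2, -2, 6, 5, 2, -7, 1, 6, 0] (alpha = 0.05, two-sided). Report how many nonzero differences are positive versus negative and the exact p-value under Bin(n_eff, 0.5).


Step 1: Discard zero differences. Original n = 12; n_eff = number of nonzero differences = 10.
Nonzero differences (with sign): -2, +4, -2, -2, +6, +5, +2, -7, +1, +6
Step 2: Count signs: positive = 6, negative = 4.
Step 3: Under H0: P(positive) = 0.5, so the number of positives S ~ Bin(10, 0.5).
Step 4: Two-sided exact p-value = sum of Bin(10,0.5) probabilities at or below the observed probability = 0.753906.
Step 5: alpha = 0.05. fail to reject H0.

n_eff = 10, pos = 6, neg = 4, p = 0.753906, fail to reject H0.


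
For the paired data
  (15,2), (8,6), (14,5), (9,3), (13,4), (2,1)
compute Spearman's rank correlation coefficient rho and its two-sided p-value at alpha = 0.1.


Step 1: Rank x and y separately (midranks; no ties here).
rank(x): 15->6, 8->2, 14->5, 9->3, 13->4, 2->1
rank(y): 2->2, 6->6, 5->5, 3->3, 4->4, 1->1
Step 2: d_i = R_x(i) - R_y(i); compute d_i^2.
  (6-2)^2=16, (2-6)^2=16, (5-5)^2=0, (3-3)^2=0, (4-4)^2=0, (1-1)^2=0
sum(d^2) = 32.
Step 3: rho = 1 - 6*32 / (6*(6^2 - 1)) = 1 - 192/210 = 0.085714.
Step 4: Under H0, t = rho * sqrt((n-2)/(1-rho^2)) = 0.1721 ~ t(4).
Step 5: Two-sided p-value from the t-distribution with 4 df = 0.871743.
Step 6: alpha = 0.1. fail to reject H0.

rho = 0.0857, p = 0.871743, fail to reject H0 at alpha = 0.1.


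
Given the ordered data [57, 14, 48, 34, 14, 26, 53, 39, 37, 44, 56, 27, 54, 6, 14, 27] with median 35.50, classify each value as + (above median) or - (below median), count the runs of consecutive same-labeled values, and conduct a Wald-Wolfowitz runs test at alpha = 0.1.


Step 1: Compute median = 35.50; label A = above, B = below.
Labels in order: ABABBBAAAAABABBB  (n_A = 8, n_B = 8)
Step 2: Count runs R = 8.
Step 3: Under H0 (random ordering), E[R] = 2*n_A*n_B/(n_A+n_B) + 1 = 2*8*8/16 + 1 = 9.0000.
        Var[R] = 2*n_A*n_B*(2*n_A*n_B - n_A - n_B) / ((n_A+n_B)^2 * (n_A+n_B-1)) = 14336/3840 = 3.7333.
        SD[R] = 1.9322.
Step 4: Continuity-corrected z = (R + 0.5 - E[R]) / SD[R] = (8 + 0.5 - 9.0000) / 1.9322 = -0.2588.
Step 5: Two-sided p-value via normal approximation = 2*(1 - Phi(|z|)) = 0.795809.
Step 6: alpha = 0.1. fail to reject H0.

R = 8, z = -0.2588, p = 0.795809, fail to reject H0.


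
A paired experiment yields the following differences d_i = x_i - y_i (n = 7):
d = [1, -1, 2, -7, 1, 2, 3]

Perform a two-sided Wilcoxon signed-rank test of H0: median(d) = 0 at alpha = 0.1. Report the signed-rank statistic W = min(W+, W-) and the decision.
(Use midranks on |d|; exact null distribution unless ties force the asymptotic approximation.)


Step 1: Drop any zero differences (none here) and take |d_i|.
|d| = [1, 1, 2, 7, 1, 2, 3]
Step 2: Midrank |d_i| (ties get averaged ranks).
ranks: |1|->2, |1|->2, |2|->4.5, |7|->7, |1|->2, |2|->4.5, |3|->6
Step 3: Attach original signs; sum ranks with positive sign and with negative sign.
W+ = 2 + 4.5 + 2 + 4.5 + 6 = 19
W- = 2 + 7 = 9
(Check: W+ + W- = 28 should equal n(n+1)/2 = 28.)
Step 4: Test statistic W = min(W+, W-) = 9.
Step 5: Ties in |d|, so use the tie-corrected normal approximation.
        E[W] = n(n+1)/4 = 7*8/4 = 14.
        Tie groups: |d|=1 (t=3), |d|=2 (t=2); sum(t^3 - t) = 30.
        Var[W] = n(n+1)(2n+1)/24 - sum(t^3-t)/48 = 840/24 - 30/48 = 34.375.
        z = (W - E[W]) / sqrt(Var[W]) = (9 - 14) / 5.8630 = -0.8528.
        Two-sided p = 2*Phi(z) = 0.393769.
Step 6: alpha = 0.1. fail to reject H0.

W+ = 19, W- = 9, W = min = 9, p = 0.393769, fail to reject H0.


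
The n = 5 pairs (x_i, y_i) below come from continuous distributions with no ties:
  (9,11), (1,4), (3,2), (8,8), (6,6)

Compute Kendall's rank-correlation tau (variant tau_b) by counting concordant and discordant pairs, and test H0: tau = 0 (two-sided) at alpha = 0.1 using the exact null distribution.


Step 1: Enumerate the 10 unordered pairs (i,j) with i<j and classify each by sign(x_j-x_i) * sign(y_j-y_i).
  (1,2):dx=-8,dy=-7->C; (1,3):dx=-6,dy=-9->C; (1,4):dx=-1,dy=-3->C; (1,5):dx=-3,dy=-5->C
  (2,3):dx=+2,dy=-2->D; (2,4):dx=+7,dy=+4->C; (2,5):dx=+5,dy=+2->C; (3,4):dx=+5,dy=+6->C
  (3,5):dx=+3,dy=+4->C; (4,5):dx=-2,dy=-2->C
Step 2: C = 9, D = 1, total pairs = 10.
Step 3: tau = (C - D)/(n(n-1)/2) = (9 - 1)/10 = 0.800000.
Step 4: Exact two-sided p-value (enumerate n! = 120 permutations of y under H0): p = 0.083333.
Step 5: alpha = 0.1. reject H0.

tau_b = 0.8000 (C=9, D=1), p = 0.083333, reject H0.


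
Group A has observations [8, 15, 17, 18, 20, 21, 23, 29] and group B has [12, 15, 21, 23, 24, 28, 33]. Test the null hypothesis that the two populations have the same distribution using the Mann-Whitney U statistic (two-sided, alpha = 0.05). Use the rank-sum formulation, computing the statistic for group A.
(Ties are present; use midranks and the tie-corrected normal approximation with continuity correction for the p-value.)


Step 1: Combine and sort all 15 observations; assign midranks.
sorted (value, group): (8,X), (12,Y), (15,X), (15,Y), (17,X), (18,X), (20,X), (21,X), (21,Y), (23,X), (23,Y), (24,Y), (28,Y), (29,X), (33,Y)
ranks: 8->1, 12->2, 15->3.5, 15->3.5, 17->5, 18->6, 20->7, 21->8.5, 21->8.5, 23->10.5, 23->10.5, 24->12, 28->13, 29->14, 33->15
Step 2: Rank sum for X: R1 = 1 + 3.5 + 5 + 6 + 7 + 8.5 + 10.5 + 14 = 55.5.
Step 3: U_X = R1 - n1(n1+1)/2 = 55.5 - 8*9/2 = 55.5 - 36 = 19.5.
       U_Y = n1*n2 - U_X = 56 - 19.5 = 36.5.
Step 4: Ties are present, so use the tie-corrected normal approximation (with continuity correction) for the p-value.
Step 5: p-value = 0.353247; compare to alpha = 0.05. fail to reject H0.

U_X = 19.5, p = 0.353247, fail to reject H0 at alpha = 0.05.


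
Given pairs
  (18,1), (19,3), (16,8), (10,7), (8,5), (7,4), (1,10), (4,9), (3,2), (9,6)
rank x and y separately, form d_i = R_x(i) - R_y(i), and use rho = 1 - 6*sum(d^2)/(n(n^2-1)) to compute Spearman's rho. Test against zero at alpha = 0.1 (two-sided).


Step 1: Rank x and y separately (midranks; no ties here).
rank(x): 18->9, 19->10, 16->8, 10->7, 8->5, 7->4, 1->1, 4->3, 3->2, 9->6
rank(y): 1->1, 3->3, 8->8, 7->7, 5->5, 4->4, 10->10, 9->9, 2->2, 6->6
Step 2: d_i = R_x(i) - R_y(i); compute d_i^2.
  (9-1)^2=64, (10-3)^2=49, (8-8)^2=0, (7-7)^2=0, (5-5)^2=0, (4-4)^2=0, (1-10)^2=81, (3-9)^2=36, (2-2)^2=0, (6-6)^2=0
sum(d^2) = 230.
Step 3: rho = 1 - 6*230 / (10*(10^2 - 1)) = 1 - 1380/990 = -0.393939.
Step 4: Under H0, t = rho * sqrt((n-2)/(1-rho^2)) = -1.2123 ~ t(8).
Step 5: Two-sided p-value from the t-distribution with 8 df = 0.259998.
Step 6: alpha = 0.1. fail to reject H0.

rho = -0.3939, p = 0.259998, fail to reject H0 at alpha = 0.1.


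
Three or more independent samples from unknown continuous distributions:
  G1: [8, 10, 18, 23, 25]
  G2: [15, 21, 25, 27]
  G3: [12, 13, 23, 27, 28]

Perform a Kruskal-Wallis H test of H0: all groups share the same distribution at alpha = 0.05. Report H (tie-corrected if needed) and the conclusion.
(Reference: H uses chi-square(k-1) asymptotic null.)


Step 1: Combine all N = 14 observations and assign midranks.
sorted (value, group, rank): (8,G1,1), (10,G1,2), (12,G3,3), (13,G3,4), (15,G2,5), (18,G1,6), (21,G2,7), (23,G1,8.5), (23,G3,8.5), (25,G1,10.5), (25,G2,10.5), (27,G2,12.5), (27,G3,12.5), (28,G3,14)
Step 2: Sum ranks within each group.
R_1 = 28 (n_1 = 5)
R_2 = 35 (n_2 = 4)
R_3 = 42 (n_3 = 5)
Step 3: H = 12/(N(N+1)) * sum(R_i^2/n_i) - 3(N+1)
     = 12/(14*15) * (28^2/5 + 35^2/4 + 42^2/5) - 3*15
     = 0.057143 * 815.85 - 45
     = 1.620000.
Step 4: Ties present; correction factor C = 1 - 18/(14^3 - 14) = 0.993407. Corrected H = 1.620000 / 0.993407 = 1.630752.
Step 5: Under H0, H ~ chi^2(2); p-value = 0.442473.
Step 6: alpha = 0.05. fail to reject H0.

H = 1.6308, df = 2, p = 0.442473, fail to reject H0.


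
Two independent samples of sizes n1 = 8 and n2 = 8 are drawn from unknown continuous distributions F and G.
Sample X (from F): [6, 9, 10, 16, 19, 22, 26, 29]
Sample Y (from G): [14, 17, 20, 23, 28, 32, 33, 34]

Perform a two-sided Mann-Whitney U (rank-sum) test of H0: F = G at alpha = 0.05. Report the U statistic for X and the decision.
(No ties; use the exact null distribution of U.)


Step 1: Combine and sort all 16 observations; assign midranks.
sorted (value, group): (6,X), (9,X), (10,X), (14,Y), (16,X), (17,Y), (19,X), (20,Y), (22,X), (23,Y), (26,X), (28,Y), (29,X), (32,Y), (33,Y), (34,Y)
ranks: 6->1, 9->2, 10->3, 14->4, 16->5, 17->6, 19->7, 20->8, 22->9, 23->10, 26->11, 28->12, 29->13, 32->14, 33->15, 34->16
Step 2: Rank sum for X: R1 = 1 + 2 + 3 + 5 + 7 + 9 + 11 + 13 = 51.
Step 3: U_X = R1 - n1(n1+1)/2 = 51 - 8*9/2 = 51 - 36 = 15.
       U_Y = n1*n2 - U_X = 64 - 15 = 49.
Step 4: No ties, so the exact null distribution of U (based on enumerating the C(16,8) = 12870 equally likely rank assignments) gives the two-sided p-value.
Step 5: p-value = 0.082984; compare to alpha = 0.05. fail to reject H0.

U_X = 15, p = 0.082984, fail to reject H0 at alpha = 0.05.


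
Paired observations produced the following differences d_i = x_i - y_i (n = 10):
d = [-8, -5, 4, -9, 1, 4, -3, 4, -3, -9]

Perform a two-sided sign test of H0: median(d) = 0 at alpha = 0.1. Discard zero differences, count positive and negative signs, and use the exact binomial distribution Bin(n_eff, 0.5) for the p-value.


Step 1: Discard zero differences. Original n = 10; n_eff = number of nonzero differences = 10.
Nonzero differences (with sign): -8, -5, +4, -9, +1, +4, -3, +4, -3, -9
Step 2: Count signs: positive = 4, negative = 6.
Step 3: Under H0: P(positive) = 0.5, so the number of positives S ~ Bin(10, 0.5).
Step 4: Two-sided exact p-value = sum of Bin(10,0.5) probabilities at or below the observed probability = 0.753906.
Step 5: alpha = 0.1. fail to reject H0.

n_eff = 10, pos = 4, neg = 6, p = 0.753906, fail to reject H0.


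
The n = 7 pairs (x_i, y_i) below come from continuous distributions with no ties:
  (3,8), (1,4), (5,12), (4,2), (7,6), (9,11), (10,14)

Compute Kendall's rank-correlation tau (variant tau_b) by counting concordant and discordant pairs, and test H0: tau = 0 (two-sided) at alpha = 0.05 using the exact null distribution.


Step 1: Enumerate the 21 unordered pairs (i,j) with i<j and classify each by sign(x_j-x_i) * sign(y_j-y_i).
  (1,2):dx=-2,dy=-4->C; (1,3):dx=+2,dy=+4->C; (1,4):dx=+1,dy=-6->D; (1,5):dx=+4,dy=-2->D
  (1,6):dx=+6,dy=+3->C; (1,7):dx=+7,dy=+6->C; (2,3):dx=+4,dy=+8->C; (2,4):dx=+3,dy=-2->D
  (2,5):dx=+6,dy=+2->C; (2,6):dx=+8,dy=+7->C; (2,7):dx=+9,dy=+10->C; (3,4):dx=-1,dy=-10->C
  (3,5):dx=+2,dy=-6->D; (3,6):dx=+4,dy=-1->D; (3,7):dx=+5,dy=+2->C; (4,5):dx=+3,dy=+4->C
  (4,6):dx=+5,dy=+9->C; (4,7):dx=+6,dy=+12->C; (5,6):dx=+2,dy=+5->C; (5,7):dx=+3,dy=+8->C
  (6,7):dx=+1,dy=+3->C
Step 2: C = 16, D = 5, total pairs = 21.
Step 3: tau = (C - D)/(n(n-1)/2) = (16 - 5)/21 = 0.523810.
Step 4: Exact two-sided p-value (enumerate n! = 5040 permutations of y under H0): p = 0.136111.
Step 5: alpha = 0.05. fail to reject H0.

tau_b = 0.5238 (C=16, D=5), p = 0.136111, fail to reject H0.


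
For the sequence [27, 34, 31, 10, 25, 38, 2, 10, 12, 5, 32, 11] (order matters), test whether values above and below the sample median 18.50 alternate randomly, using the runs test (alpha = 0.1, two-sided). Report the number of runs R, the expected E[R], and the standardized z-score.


Step 1: Compute median = 18.50; label A = above, B = below.
Labels in order: AAABAABBBBAB  (n_A = 6, n_B = 6)
Step 2: Count runs R = 6.
Step 3: Under H0 (random ordering), E[R] = 2*n_A*n_B/(n_A+n_B) + 1 = 2*6*6/12 + 1 = 7.0000.
        Var[R] = 2*n_A*n_B*(2*n_A*n_B - n_A - n_B) / ((n_A+n_B)^2 * (n_A+n_B-1)) = 4320/1584 = 2.7273.
        SD[R] = 1.6514.
Step 4: Continuity-corrected z = (R + 0.5 - E[R]) / SD[R] = (6 + 0.5 - 7.0000) / 1.6514 = -0.3028.
Step 5: Two-sided p-value via normal approximation = 2*(1 - Phi(|z|)) = 0.762069.
Step 6: alpha = 0.1. fail to reject H0.

R = 6, z = -0.3028, p = 0.762069, fail to reject H0.


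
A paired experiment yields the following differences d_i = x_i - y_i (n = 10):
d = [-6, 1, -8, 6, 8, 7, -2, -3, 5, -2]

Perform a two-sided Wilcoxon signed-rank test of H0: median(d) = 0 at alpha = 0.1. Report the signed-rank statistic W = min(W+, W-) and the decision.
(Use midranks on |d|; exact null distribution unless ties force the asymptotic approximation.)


Step 1: Drop any zero differences (none here) and take |d_i|.
|d| = [6, 1, 8, 6, 8, 7, 2, 3, 5, 2]
Step 2: Midrank |d_i| (ties get averaged ranks).
ranks: |6|->6.5, |1|->1, |8|->9.5, |6|->6.5, |8|->9.5, |7|->8, |2|->2.5, |3|->4, |5|->5, |2|->2.5
Step 3: Attach original signs; sum ranks with positive sign and with negative sign.
W+ = 1 + 6.5 + 9.5 + 8 + 5 = 30
W- = 6.5 + 9.5 + 2.5 + 4 + 2.5 = 25
(Check: W+ + W- = 55 should equal n(n+1)/2 = 55.)
Step 4: Test statistic W = min(W+, W-) = 25.
Step 5: Ties in |d|, so use the tie-corrected normal approximation.
        E[W] = n(n+1)/4 = 10*11/4 = 27.5.
        Tie groups: |d|=2 (t=2), |d|=6 (t=2), |d|=8 (t=2); sum(t^3 - t) = 18.
        Var[W] = n(n+1)(2n+1)/24 - sum(t^3-t)/48 = 2310/24 - 18/48 = 95.875.
        z = (W - E[W]) / sqrt(Var[W]) = (25 - 27.5) / 9.7916 = -0.2553.
        Two-sided p = 2*Phi(z) = 0.798475.
Step 6: alpha = 0.1. fail to reject H0.

W+ = 30, W- = 25, W = min = 25, p = 0.798475, fail to reject H0.


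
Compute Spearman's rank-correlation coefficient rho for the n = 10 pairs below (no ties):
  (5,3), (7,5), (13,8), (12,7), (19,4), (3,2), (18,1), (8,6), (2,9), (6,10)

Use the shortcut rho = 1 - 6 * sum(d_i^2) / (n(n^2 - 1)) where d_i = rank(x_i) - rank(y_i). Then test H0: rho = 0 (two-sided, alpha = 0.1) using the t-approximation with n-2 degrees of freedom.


Step 1: Rank x and y separately (midranks; no ties here).
rank(x): 5->3, 7->5, 13->8, 12->7, 19->10, 3->2, 18->9, 8->6, 2->1, 6->4
rank(y): 3->3, 5->5, 8->8, 7->7, 4->4, 2->2, 1->1, 6->6, 9->9, 10->10
Step 2: d_i = R_x(i) - R_y(i); compute d_i^2.
  (3-3)^2=0, (5-5)^2=0, (8-8)^2=0, (7-7)^2=0, (10-4)^2=36, (2-2)^2=0, (9-1)^2=64, (6-6)^2=0, (1-9)^2=64, (4-10)^2=36
sum(d^2) = 200.
Step 3: rho = 1 - 6*200 / (10*(10^2 - 1)) = 1 - 1200/990 = -0.212121.
Step 4: Under H0, t = rho * sqrt((n-2)/(1-rho^2)) = -0.6139 ~ t(8).
Step 5: Two-sided p-value from the t-distribution with 8 df = 0.556306.
Step 6: alpha = 0.1. fail to reject H0.

rho = -0.2121, p = 0.556306, fail to reject H0 at alpha = 0.1.


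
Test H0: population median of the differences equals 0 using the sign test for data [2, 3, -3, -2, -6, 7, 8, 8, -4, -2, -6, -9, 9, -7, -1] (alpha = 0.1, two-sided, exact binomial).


Step 1: Discard zero differences. Original n = 15; n_eff = number of nonzero differences = 15.
Nonzero differences (with sign): +2, +3, -3, -2, -6, +7, +8, +8, -4, -2, -6, -9, +9, -7, -1
Step 2: Count signs: positive = 6, negative = 9.
Step 3: Under H0: P(positive) = 0.5, so the number of positives S ~ Bin(15, 0.5).
Step 4: Two-sided exact p-value = sum of Bin(15,0.5) probabilities at or below the observed probability = 0.607239.
Step 5: alpha = 0.1. fail to reject H0.

n_eff = 15, pos = 6, neg = 9, p = 0.607239, fail to reject H0.


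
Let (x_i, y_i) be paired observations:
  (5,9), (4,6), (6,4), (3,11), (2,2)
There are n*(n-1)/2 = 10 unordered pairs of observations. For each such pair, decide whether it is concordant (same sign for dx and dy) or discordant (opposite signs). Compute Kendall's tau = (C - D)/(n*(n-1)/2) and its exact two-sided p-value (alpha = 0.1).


Step 1: Enumerate the 10 unordered pairs (i,j) with i<j and classify each by sign(x_j-x_i) * sign(y_j-y_i).
  (1,2):dx=-1,dy=-3->C; (1,3):dx=+1,dy=-5->D; (1,4):dx=-2,dy=+2->D; (1,5):dx=-3,dy=-7->C
  (2,3):dx=+2,dy=-2->D; (2,4):dx=-1,dy=+5->D; (2,5):dx=-2,dy=-4->C; (3,4):dx=-3,dy=+7->D
  (3,5):dx=-4,dy=-2->C; (4,5):dx=-1,dy=-9->C
Step 2: C = 5, D = 5, total pairs = 10.
Step 3: tau = (C - D)/(n(n-1)/2) = (5 - 5)/10 = 0.000000.
Step 4: Exact two-sided p-value (enumerate n! = 120 permutations of y under H0): p = 1.000000.
Step 5: alpha = 0.1. fail to reject H0.

tau_b = 0.0000 (C=5, D=5), p = 1.000000, fail to reject H0.


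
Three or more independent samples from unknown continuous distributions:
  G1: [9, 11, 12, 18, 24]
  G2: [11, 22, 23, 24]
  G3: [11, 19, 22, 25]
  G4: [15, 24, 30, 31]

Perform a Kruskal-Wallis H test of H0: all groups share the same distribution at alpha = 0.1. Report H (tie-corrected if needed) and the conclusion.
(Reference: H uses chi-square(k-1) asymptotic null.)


Step 1: Combine all N = 17 observations and assign midranks.
sorted (value, group, rank): (9,G1,1), (11,G1,3), (11,G2,3), (11,G3,3), (12,G1,5), (15,G4,6), (18,G1,7), (19,G3,8), (22,G2,9.5), (22,G3,9.5), (23,G2,11), (24,G1,13), (24,G2,13), (24,G4,13), (25,G3,15), (30,G4,16), (31,G4,17)
Step 2: Sum ranks within each group.
R_1 = 29 (n_1 = 5)
R_2 = 36.5 (n_2 = 4)
R_3 = 35.5 (n_3 = 4)
R_4 = 52 (n_4 = 4)
Step 3: H = 12/(N(N+1)) * sum(R_i^2/n_i) - 3(N+1)
     = 12/(17*18) * (29^2/5 + 36.5^2/4 + 35.5^2/4 + 52^2/4) - 3*18
     = 0.039216 * 1492.33 - 54
     = 4.522549.
Step 4: Ties present; correction factor C = 1 - 54/(17^3 - 17) = 0.988971. Corrected H = 4.522549 / 0.988971 = 4.572986.
Step 5: Under H0, H ~ chi^2(3); p-value = 0.205872.
Step 6: alpha = 0.1. fail to reject H0.

H = 4.5730, df = 3, p = 0.205872, fail to reject H0.


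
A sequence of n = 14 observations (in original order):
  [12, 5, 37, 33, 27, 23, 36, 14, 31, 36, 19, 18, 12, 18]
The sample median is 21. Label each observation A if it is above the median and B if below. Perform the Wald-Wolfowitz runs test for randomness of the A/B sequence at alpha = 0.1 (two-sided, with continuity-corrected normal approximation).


Step 1: Compute median = 21; label A = above, B = below.
Labels in order: BBAAAAABAABBBB  (n_A = 7, n_B = 7)
Step 2: Count runs R = 5.
Step 3: Under H0 (random ordering), E[R] = 2*n_A*n_B/(n_A+n_B) + 1 = 2*7*7/14 + 1 = 8.0000.
        Var[R] = 2*n_A*n_B*(2*n_A*n_B - n_A - n_B) / ((n_A+n_B)^2 * (n_A+n_B-1)) = 8232/2548 = 3.2308.
        SD[R] = 1.7974.
Step 4: Continuity-corrected z = (R + 0.5 - E[R]) / SD[R] = (5 + 0.5 - 8.0000) / 1.7974 = -1.3909.
Step 5: Two-sided p-value via normal approximation = 2*(1 - Phi(|z|)) = 0.164264.
Step 6: alpha = 0.1. fail to reject H0.

R = 5, z = -1.3909, p = 0.164264, fail to reject H0.


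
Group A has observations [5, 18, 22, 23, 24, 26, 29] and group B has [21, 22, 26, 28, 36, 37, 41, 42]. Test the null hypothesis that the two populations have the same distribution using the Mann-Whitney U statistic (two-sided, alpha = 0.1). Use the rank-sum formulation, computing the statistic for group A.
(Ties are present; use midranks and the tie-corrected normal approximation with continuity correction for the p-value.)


Step 1: Combine and sort all 15 observations; assign midranks.
sorted (value, group): (5,X), (18,X), (21,Y), (22,X), (22,Y), (23,X), (24,X), (26,X), (26,Y), (28,Y), (29,X), (36,Y), (37,Y), (41,Y), (42,Y)
ranks: 5->1, 18->2, 21->3, 22->4.5, 22->4.5, 23->6, 24->7, 26->8.5, 26->8.5, 28->10, 29->11, 36->12, 37->13, 41->14, 42->15
Step 2: Rank sum for X: R1 = 1 + 2 + 4.5 + 6 + 7 + 8.5 + 11 = 40.
Step 3: U_X = R1 - n1(n1+1)/2 = 40 - 7*8/2 = 40 - 28 = 12.
       U_Y = n1*n2 - U_X = 56 - 12 = 44.
Step 4: Ties are present, so use the tie-corrected normal approximation (with continuity correction) for the p-value.
Step 5: p-value = 0.072337; compare to alpha = 0.1. reject H0.

U_X = 12, p = 0.072337, reject H0 at alpha = 0.1.


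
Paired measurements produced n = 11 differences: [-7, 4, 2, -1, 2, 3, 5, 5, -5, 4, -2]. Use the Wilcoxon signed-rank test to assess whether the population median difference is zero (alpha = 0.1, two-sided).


Step 1: Drop any zero differences (none here) and take |d_i|.
|d| = [7, 4, 2, 1, 2, 3, 5, 5, 5, 4, 2]
Step 2: Midrank |d_i| (ties get averaged ranks).
ranks: |7|->11, |4|->6.5, |2|->3, |1|->1, |2|->3, |3|->5, |5|->9, |5|->9, |5|->9, |4|->6.5, |2|->3
Step 3: Attach original signs; sum ranks with positive sign and with negative sign.
W+ = 6.5 + 3 + 3 + 5 + 9 + 9 + 6.5 = 42
W- = 11 + 1 + 9 + 3 = 24
(Check: W+ + W- = 66 should equal n(n+1)/2 = 66.)
Step 4: Test statistic W = min(W+, W-) = 24.
Step 5: Ties in |d|, so use the tie-corrected normal approximation.
        E[W] = n(n+1)/4 = 11*12/4 = 33.
        Tie groups: |d|=2 (t=3), |d|=4 (t=2), |d|=5 (t=3); sum(t^3 - t) = 54.
        Var[W] = n(n+1)(2n+1)/24 - sum(t^3-t)/48 = 3036/24 - 54/48 = 125.375.
        z = (W - E[W]) / sqrt(Var[W]) = (24 - 33) / 11.1971 = -0.8038.
        Two-sided p = 2*Phi(z) = 0.421524.
Step 6: alpha = 0.1. fail to reject H0.

W+ = 42, W- = 24, W = min = 24, p = 0.421524, fail to reject H0.


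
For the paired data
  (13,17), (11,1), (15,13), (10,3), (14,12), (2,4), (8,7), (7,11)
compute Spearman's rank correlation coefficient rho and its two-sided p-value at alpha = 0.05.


Step 1: Rank x and y separately (midranks; no ties here).
rank(x): 13->6, 11->5, 15->8, 10->4, 14->7, 2->1, 8->3, 7->2
rank(y): 17->8, 1->1, 13->7, 3->2, 12->6, 4->3, 7->4, 11->5
Step 2: d_i = R_x(i) - R_y(i); compute d_i^2.
  (6-8)^2=4, (5-1)^2=16, (8-7)^2=1, (4-2)^2=4, (7-6)^2=1, (1-3)^2=4, (3-4)^2=1, (2-5)^2=9
sum(d^2) = 40.
Step 3: rho = 1 - 6*40 / (8*(8^2 - 1)) = 1 - 240/504 = 0.523810.
Step 4: Under H0, t = rho * sqrt((n-2)/(1-rho^2)) = 1.5062 ~ t(6).
Step 5: Two-sided p-value from the t-distribution with 6 df = 0.182721.
Step 6: alpha = 0.05. fail to reject H0.

rho = 0.5238, p = 0.182721, fail to reject H0 at alpha = 0.05.
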